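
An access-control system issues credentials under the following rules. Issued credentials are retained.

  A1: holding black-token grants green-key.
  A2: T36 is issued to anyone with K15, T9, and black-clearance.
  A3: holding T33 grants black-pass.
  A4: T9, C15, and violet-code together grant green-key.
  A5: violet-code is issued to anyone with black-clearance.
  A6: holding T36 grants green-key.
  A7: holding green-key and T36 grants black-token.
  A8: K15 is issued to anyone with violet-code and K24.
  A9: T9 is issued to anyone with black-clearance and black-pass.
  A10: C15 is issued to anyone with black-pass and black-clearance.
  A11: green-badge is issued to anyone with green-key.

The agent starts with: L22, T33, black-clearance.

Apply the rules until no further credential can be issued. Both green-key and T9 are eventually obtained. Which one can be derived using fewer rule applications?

T9: Holding T33 grants black-pass (A3). Holding black-clearance and black-pass grants T9 (A9). [2 rule applications]
green-key: Holding T33 grants black-pass (A3). Holding black-clearance grants violet-code (A5). Holding black-pass and black-clearance grants C15 (A10). Holding black-clearance and black-pass grants T9 (A9). Holding T9, C15, and violet-code grants green-key (A4). [5 rule applications]
T9 needs fewer.

T9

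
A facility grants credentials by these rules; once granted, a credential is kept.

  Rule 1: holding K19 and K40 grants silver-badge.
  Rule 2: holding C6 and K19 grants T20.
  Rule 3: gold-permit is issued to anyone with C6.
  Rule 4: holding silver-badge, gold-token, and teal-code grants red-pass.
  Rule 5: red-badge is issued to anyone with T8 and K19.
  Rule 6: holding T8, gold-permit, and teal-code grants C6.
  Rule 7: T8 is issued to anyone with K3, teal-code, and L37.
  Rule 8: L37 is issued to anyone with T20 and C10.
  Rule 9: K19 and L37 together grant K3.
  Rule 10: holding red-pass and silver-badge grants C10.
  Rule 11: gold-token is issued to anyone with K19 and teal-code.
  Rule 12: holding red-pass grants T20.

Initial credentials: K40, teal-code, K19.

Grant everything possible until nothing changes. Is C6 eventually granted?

C6 would need T8, gold-permit, and teal-code (Rule 6), but gold-permit is never granted.

No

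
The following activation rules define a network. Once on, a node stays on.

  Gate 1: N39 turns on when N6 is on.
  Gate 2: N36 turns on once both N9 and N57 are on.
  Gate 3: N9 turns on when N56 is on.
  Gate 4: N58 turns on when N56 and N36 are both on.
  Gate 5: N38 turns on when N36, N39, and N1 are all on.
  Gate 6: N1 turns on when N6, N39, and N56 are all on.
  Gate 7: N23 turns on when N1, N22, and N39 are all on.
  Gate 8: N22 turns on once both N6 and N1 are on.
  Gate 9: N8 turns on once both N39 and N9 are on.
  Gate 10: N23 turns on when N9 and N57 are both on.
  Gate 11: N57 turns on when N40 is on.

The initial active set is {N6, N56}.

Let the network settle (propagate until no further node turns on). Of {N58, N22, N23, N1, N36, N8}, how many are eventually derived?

4

Gate 3: N56 on → N9 on.
Gate 1: N6 on → N39 on.
N39 and N9 are on, so N8 turns on (Gate 9).
N6, N39, and N56 are on, so N1 turns on (Gate 6).
N6 and N1 are on, so N22 turns on (Gate 8).
N1, N22, and N39 are on, so N23 turns on (Gate 7).
N58 would need N56 and N36 (Gate 4), but N36 never turns on.
N22: reached.
N23: reached.
N1: reached.
N36 would need N9 and N57 (Gate 2), but N57 never turns on.
N8: reached.
Reached: N22, N23, N1, and N8 — 4 of the 6.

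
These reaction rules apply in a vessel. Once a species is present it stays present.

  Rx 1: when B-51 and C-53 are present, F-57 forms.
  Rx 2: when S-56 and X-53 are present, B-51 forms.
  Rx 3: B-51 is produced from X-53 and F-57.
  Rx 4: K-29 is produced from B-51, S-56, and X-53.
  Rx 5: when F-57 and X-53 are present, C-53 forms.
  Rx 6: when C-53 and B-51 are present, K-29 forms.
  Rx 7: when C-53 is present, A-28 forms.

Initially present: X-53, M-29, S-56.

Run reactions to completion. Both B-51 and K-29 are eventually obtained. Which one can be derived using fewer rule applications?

B-51: S-56 and X-53 present → B-51 forms (Rx 2). [1 rule application]
K-29: S-56 and X-53 present → B-51 forms (Rx 2). B-51, S-56, and X-53 present → K-29 forms (Rx 4). [2 rule applications]
B-51 needs fewer.

B-51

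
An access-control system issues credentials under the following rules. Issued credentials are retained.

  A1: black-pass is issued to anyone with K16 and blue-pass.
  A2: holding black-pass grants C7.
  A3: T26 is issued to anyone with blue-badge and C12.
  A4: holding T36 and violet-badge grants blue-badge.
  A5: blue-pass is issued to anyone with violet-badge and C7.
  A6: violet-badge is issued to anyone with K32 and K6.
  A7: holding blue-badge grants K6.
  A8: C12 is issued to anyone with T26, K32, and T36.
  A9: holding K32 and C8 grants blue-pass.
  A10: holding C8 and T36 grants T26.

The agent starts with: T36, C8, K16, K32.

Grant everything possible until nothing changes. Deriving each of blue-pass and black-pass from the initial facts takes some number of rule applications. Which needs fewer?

blue-pass: Holding K32 and C8 grants blue-pass (A9). [1 rule application]
black-pass: Holding K32 and C8 grants blue-pass (A9). Holding K16 and blue-pass grants black-pass (A1). [2 rule applications]
blue-pass needs fewer.

blue-pass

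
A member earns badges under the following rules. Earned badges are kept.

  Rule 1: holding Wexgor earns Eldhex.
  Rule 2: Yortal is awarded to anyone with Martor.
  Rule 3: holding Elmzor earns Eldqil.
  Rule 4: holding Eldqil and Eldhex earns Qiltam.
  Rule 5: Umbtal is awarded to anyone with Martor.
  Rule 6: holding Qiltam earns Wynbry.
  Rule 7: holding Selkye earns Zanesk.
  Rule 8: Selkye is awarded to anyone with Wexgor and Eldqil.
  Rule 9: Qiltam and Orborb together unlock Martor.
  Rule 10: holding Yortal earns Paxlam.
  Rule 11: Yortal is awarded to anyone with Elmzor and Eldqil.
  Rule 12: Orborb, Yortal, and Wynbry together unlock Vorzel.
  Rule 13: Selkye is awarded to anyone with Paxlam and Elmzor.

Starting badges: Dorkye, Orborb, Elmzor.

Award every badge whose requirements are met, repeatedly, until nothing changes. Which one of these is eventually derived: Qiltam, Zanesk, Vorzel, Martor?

With Elmzor, Eldqil is earned (Rule 3).
With Elmzor and Eldqil, Yortal is earned (Rule 11).
With Yortal, Paxlam is earned (Rule 10).
With Paxlam and Elmzor, Selkye is earned (Rule 13).
With Selkye, Zanesk is earned (Rule 7).
Martor would need Qiltam and Orborb (Rule 9), but Qiltam is never earned. Qiltam would need Eldqil and Eldhex (Rule 4), but Eldhex is never earned. Vorzel would need Orborb, Yortal, and Wynbry (Rule 12), but Wynbry is never earned.

Zanesk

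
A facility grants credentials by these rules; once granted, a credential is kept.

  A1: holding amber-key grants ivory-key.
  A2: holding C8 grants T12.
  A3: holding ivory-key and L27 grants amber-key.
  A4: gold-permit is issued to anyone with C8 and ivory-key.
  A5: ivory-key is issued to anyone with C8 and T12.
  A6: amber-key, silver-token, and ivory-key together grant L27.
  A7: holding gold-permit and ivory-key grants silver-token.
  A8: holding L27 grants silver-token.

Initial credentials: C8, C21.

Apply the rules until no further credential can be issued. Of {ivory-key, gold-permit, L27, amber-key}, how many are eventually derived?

2

Holding C8 grants T12 (A2).
Holding C8 and T12 grants ivory-key (A5).
Holding C8 and ivory-key grants gold-permit (A4).
ivory-key: reached.
gold-permit: reached.
L27 would need amber-key, silver-token, and ivory-key (A6), but amber-key is never granted.
amber-key would need ivory-key and L27 (A3), but L27 is never granted.
Reached: ivory-key and gold-permit — 2 of the 4.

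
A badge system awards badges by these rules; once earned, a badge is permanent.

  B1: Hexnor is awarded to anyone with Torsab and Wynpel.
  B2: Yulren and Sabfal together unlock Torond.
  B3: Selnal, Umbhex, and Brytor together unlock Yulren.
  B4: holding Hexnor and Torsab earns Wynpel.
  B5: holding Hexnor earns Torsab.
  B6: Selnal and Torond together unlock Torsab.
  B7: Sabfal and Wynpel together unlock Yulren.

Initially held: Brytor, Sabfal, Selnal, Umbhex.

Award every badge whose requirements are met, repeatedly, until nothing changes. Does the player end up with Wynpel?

Wynpel would need Hexnor and Torsab (B4), but Hexnor is never earned.

No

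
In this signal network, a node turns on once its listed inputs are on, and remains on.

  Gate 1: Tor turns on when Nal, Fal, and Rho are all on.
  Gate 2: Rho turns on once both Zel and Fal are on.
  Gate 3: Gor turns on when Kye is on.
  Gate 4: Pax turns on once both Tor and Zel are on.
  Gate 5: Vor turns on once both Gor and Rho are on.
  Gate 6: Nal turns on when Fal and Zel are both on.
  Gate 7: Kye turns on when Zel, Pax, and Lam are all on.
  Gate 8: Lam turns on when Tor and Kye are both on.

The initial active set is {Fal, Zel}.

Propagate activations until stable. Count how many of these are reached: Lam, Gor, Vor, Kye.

Lam would need Tor and Kye (Gate 8), but Kye never turns on.
Gor would need Kye (Gate 3), but Kye never turns on.
Vor would need Gor and Rho (Gate 5), but Gor never turns on.
Kye would need Zel, Pax, and Lam (Gate 7), but Lam never turns on.
None of the 4 are reached.

0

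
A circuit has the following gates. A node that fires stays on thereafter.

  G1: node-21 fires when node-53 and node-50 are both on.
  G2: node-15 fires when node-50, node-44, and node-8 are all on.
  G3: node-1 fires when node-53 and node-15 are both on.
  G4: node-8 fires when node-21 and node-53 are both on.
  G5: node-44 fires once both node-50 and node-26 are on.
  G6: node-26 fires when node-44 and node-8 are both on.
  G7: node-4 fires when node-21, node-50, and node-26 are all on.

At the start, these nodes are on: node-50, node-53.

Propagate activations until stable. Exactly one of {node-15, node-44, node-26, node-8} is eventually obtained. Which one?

node-8

node-53 and node-50 are on, so node-21 fires (G1).
node-21 and node-53 are on, so node-8 fires (G4).
node-15 would need node-50, node-44, and node-8 (G2), but node-44 never turns on. node-44 would need node-50 and node-26 (G5), but node-26 never turns on. node-26 would need node-44 and node-8 (G6), but node-44 never turns on.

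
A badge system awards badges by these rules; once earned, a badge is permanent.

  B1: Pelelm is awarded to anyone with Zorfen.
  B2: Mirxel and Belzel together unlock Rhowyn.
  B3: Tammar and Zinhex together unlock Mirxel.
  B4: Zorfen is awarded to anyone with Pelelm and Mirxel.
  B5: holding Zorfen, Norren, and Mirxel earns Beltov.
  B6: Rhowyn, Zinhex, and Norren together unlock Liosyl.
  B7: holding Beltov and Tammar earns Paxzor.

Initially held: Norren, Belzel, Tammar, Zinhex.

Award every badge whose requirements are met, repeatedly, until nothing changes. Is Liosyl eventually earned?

Yes

With Tammar and Zinhex, Mirxel is earned (B3).
With Mirxel and Belzel, Rhowyn is earned (B2).
With Rhowyn, Zinhex, and Norren, Liosyl is earned (B6).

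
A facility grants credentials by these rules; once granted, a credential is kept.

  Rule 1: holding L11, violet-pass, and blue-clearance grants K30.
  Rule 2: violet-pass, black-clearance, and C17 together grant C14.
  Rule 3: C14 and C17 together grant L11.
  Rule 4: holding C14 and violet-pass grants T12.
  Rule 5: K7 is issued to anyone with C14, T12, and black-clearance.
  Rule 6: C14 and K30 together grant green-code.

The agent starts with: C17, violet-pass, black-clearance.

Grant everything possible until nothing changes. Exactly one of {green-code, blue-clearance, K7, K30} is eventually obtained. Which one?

Holding violet-pass, black-clearance, and C17 grants C14 (Rule 2).
Holding C14 and violet-pass grants T12 (Rule 4).
Holding C14, T12, and black-clearance grants K7 (Rule 5).
green-code would need C14 and K30 (Rule 6), but K30 is never granted. K30 would need L11, violet-pass, and blue-clearance (Rule 1), but blue-clearance is never granted. No rule produces blue-clearance, and it is not given.

K7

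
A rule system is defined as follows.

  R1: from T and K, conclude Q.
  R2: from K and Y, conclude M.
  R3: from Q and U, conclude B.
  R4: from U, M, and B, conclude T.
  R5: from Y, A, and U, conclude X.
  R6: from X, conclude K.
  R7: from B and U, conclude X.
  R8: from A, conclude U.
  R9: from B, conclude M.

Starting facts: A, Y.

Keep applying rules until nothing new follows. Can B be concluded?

No

B would need Q and U (R3), but Q is never established.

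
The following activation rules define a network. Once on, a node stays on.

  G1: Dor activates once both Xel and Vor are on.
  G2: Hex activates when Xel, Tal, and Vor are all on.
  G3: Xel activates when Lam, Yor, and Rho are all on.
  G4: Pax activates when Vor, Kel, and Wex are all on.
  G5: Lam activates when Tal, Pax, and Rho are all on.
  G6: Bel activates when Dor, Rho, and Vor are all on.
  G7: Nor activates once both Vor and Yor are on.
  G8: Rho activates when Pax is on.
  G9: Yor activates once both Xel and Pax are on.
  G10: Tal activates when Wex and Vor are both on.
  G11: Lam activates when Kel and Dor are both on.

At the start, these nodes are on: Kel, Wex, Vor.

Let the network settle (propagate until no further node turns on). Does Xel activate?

Xel would need Lam, Yor, and Rho (G3), but Yor never turns on.

No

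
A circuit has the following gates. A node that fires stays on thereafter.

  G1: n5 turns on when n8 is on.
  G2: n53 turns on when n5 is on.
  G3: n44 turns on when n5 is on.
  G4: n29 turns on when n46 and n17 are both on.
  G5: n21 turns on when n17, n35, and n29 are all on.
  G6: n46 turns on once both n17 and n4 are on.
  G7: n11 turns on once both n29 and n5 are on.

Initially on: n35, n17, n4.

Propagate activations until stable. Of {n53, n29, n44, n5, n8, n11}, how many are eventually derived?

n17 and n4 are on, so n46 turns on (G6).
n46 and n17 are on, so n29 turns on (G4).
n53 would need n5 (G2), but n5 never turns on.
n29: reached.
n44 would need n5 (G3), but n5 never turns on.
n5 would need n8 (G1), but n8 never turns on.
No rule produces n8, and it is not given.
n11 would need n29 and n5 (G7), but n5 never turns on.
Reached: n29 — 1 of the 6.

1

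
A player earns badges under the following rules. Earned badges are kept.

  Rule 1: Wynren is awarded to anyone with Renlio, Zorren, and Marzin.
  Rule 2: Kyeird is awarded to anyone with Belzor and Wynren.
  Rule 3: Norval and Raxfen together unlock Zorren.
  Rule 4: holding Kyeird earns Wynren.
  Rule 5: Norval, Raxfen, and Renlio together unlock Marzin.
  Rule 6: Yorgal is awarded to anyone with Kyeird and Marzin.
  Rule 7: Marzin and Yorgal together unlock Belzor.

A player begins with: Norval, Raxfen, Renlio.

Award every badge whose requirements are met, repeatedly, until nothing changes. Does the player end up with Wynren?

Yes

With Norval, Raxfen, and Renlio, Marzin is earned (Rule 5).
With Norval and Raxfen, Zorren is earned (Rule 3).
With Renlio, Zorren, and Marzin, Wynren is earned (Rule 1).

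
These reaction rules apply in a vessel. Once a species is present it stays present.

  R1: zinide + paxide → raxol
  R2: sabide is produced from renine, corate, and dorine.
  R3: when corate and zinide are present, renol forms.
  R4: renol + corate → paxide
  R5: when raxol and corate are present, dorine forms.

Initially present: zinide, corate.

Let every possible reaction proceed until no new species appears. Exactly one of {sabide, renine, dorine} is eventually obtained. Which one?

corate and zinide present → renol forms (R3).
renol and corate present → paxide forms (R4).
zinide and paxide present → raxol forms (R1).
raxol and corate present → dorine forms (R5).
No rule produces renine, and it is not given. sabide would need renine, corate, and dorine (R2), but renine never forms.

dorine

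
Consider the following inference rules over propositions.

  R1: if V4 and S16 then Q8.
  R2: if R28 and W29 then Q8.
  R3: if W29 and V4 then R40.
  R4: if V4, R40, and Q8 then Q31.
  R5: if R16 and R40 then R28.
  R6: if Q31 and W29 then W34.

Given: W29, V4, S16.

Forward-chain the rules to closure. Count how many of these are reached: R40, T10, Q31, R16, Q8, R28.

3

V4 and S16 hold, so Q8 follows (R1).
From W29 and V4, R3 gives R40.
V4, R40, and Q8 hold, so Q31 follows (R4).
R40: reached.
No rule produces T10, and it is not given.
Q31: reached.
No rule produces R16, and it is not given.
Q8: reached.
R28 would need R16 and R40 (R5), but R16 is never established.
Reached: R40, Q31, and Q8 — 3 of the 6.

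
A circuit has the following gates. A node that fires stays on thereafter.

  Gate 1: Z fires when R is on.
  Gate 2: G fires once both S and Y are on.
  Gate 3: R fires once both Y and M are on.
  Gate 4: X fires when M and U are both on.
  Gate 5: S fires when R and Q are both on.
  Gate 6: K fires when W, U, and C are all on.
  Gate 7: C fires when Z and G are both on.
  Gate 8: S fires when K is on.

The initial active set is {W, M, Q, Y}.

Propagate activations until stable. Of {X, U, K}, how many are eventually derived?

X would need M and U (Gate 4), but U never turns on.
No rule produces U, and it is not given.
K would need W, U, and C (Gate 6), but U never turns on.
None of the 3 are reached.

0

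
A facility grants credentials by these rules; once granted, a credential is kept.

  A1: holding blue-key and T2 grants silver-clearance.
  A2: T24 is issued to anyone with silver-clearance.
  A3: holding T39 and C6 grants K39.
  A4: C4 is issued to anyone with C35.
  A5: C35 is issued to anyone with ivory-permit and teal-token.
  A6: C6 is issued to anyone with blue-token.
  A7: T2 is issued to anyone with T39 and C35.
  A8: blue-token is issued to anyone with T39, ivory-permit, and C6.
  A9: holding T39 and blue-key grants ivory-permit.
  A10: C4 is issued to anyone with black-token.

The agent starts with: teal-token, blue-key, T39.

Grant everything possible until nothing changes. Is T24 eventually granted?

Holding T39 and blue-key grants ivory-permit (A9).
Holding ivory-permit and teal-token grants C35 (A5).
Holding T39 and C35 grants T2 (A7).
Holding blue-key and T2 grants silver-clearance (A1).
Holding silver-clearance grants T24 (A2).

Yes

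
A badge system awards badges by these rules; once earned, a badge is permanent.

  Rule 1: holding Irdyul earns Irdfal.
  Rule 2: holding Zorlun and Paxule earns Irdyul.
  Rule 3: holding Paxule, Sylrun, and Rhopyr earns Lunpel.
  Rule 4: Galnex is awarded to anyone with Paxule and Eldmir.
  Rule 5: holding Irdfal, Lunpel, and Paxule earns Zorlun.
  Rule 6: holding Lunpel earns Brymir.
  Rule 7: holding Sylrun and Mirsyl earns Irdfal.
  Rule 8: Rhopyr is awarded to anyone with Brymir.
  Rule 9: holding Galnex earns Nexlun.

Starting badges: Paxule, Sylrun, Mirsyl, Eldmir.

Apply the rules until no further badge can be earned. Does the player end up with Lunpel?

No

Lunpel would need Paxule, Sylrun, and Rhopyr (Rule 3), but Rhopyr is never earned.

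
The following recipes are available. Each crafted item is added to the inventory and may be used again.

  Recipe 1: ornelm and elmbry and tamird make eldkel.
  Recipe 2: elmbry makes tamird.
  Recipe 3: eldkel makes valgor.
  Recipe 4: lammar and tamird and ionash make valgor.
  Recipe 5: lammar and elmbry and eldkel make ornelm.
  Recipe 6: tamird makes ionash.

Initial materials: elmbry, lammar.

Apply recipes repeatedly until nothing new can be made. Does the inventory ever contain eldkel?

eldkel would need ornelm, elmbry, and tamird (Recipe 1), but ornelm is never obtained.

No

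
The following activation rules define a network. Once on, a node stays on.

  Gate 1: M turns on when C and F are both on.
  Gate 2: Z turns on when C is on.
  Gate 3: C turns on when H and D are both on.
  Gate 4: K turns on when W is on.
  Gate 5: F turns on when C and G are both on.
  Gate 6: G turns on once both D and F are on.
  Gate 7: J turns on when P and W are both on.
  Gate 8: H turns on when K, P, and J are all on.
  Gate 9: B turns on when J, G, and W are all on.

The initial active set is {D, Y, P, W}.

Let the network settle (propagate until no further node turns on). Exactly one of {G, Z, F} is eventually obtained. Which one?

Z

W is on, so K turns on (Gate 4).
P and W are on, so J turns on (Gate 7).
Gate 8: K, P, and J on → H on.
H and D are on, so C turns on (Gate 3).
Gate 2: C on → Z on.
F would need C and G (Gate 5), but G never turns on. G would need D and F (Gate 6), but F never turns on.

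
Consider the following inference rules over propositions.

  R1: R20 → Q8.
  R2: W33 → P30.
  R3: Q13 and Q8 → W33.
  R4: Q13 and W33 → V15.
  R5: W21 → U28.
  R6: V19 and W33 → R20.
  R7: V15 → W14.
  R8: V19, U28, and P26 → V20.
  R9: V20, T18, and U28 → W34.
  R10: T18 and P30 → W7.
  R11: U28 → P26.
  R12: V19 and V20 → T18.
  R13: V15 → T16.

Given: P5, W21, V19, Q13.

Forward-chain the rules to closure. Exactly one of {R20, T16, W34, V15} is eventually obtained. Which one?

W34

W21 holds, so U28 follows (R5).
From U28, R11 gives P26.
V19, U28, and P26 hold, so V20 follows (R8).
From V19 and V20, R12 gives T18.
From V20, T18, and U28, R9 gives W34.
V15 would need Q13 and W33 (R4), but W33 is never established. T16 would need V15 (R13), but V15 is never established. R20 would need V19 and W33 (R6), but W33 is never established.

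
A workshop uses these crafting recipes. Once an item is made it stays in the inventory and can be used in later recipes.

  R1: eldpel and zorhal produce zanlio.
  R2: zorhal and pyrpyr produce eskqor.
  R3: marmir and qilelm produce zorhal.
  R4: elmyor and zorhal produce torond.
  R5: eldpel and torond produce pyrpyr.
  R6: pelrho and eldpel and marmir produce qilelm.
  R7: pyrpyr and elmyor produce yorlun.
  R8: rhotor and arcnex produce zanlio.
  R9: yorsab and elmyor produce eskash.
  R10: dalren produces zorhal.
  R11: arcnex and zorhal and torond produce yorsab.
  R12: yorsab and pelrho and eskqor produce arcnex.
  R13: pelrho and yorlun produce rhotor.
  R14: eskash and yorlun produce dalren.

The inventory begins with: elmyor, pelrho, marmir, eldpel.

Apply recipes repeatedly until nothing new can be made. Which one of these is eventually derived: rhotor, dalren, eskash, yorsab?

pelrho and eldpel and marmir → qilelm (R6).
Using R3, marmir and qilelm make zorhal.
elmyor and zorhal → torond (R4).
Using R5, eldpel and torond make pyrpyr.
Using R7, pyrpyr and elmyor make yorlun.
pelrho and yorlun → rhotor (R13).
yorsab would need arcnex, zorhal, and torond (R11), but arcnex is never obtained. eskash would need yorsab and elmyor (R9), but yorsab is never obtained. dalren would need eskash and yorlun (R14), but eskash is never obtained.

rhotor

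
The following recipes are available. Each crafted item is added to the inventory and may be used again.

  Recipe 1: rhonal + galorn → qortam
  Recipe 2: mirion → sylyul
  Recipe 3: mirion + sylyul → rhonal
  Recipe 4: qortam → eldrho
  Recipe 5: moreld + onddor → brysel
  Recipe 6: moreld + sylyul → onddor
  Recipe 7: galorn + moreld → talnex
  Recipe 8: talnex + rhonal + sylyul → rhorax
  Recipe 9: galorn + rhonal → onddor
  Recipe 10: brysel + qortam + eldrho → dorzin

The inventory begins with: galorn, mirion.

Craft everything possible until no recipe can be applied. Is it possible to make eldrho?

Using Recipe 2, mirion makes sylyul.
mirion + sylyul → rhonal (Recipe 3).
Using Recipe 1, rhonal and galorn make qortam.
qortam → eldrho (Recipe 4).

Yes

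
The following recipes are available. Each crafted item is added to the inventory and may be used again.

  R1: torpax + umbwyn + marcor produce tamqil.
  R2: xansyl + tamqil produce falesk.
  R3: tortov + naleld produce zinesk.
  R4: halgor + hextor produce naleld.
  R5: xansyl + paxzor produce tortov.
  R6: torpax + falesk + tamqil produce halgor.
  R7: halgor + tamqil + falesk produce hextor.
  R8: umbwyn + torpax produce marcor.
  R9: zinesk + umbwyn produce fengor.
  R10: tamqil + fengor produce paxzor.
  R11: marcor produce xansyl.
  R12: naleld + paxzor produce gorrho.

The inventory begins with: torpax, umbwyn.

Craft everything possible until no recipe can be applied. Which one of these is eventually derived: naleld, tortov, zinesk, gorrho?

umbwyn + torpax → marcor (R8).
Using R1, torpax, umbwyn, and marcor make tamqil.
marcor → xansyl (R11).
xansyl + tamqil → falesk (R2).
torpax + falesk + tamqil → halgor (R6).
Using R7, halgor, tamqil, and falesk make hextor.
Using R4, halgor and hextor make naleld.
gorrho would need naleld and paxzor (R12), but paxzor is never obtained. tortov would need xansyl and paxzor (R5), but paxzor is never obtained. zinesk would need tortov and naleld (R3), but tortov is never obtained.

naleld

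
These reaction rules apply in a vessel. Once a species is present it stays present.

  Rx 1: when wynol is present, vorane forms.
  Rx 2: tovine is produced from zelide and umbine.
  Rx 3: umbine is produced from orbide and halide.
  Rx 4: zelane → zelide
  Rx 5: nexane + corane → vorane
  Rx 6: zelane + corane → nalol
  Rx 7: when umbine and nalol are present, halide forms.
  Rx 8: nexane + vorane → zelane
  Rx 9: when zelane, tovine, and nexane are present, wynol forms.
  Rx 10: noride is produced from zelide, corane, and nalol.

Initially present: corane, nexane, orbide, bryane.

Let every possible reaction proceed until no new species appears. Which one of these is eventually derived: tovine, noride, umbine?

nexane and corane present → vorane forms (Rx 5).
nexane and vorane present → zelane forms (Rx 8).
zelane present → zelide forms (Rx 4).
zelane and corane present → nalol forms (Rx 6).
zelide, corane, and nalol present → noride forms (Rx 10).
umbine would need orbide and halide (Rx 3), but halide never forms. tovine would need zelide and umbine (Rx 2), but umbine never forms.

noride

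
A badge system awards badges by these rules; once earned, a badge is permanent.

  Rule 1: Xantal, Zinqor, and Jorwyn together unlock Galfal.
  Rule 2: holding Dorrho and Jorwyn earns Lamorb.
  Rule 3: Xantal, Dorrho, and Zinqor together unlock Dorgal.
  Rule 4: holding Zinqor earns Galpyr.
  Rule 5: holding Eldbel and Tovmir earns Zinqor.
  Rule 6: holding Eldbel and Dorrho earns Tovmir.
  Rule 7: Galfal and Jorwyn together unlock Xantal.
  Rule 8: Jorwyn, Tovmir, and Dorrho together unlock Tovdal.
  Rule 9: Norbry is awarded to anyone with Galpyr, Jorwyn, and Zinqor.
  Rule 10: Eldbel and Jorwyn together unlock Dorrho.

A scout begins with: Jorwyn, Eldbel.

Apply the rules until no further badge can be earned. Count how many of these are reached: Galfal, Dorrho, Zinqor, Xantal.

2

With Eldbel and Jorwyn, Dorrho is earned (Rule 10).
With Eldbel and Dorrho, Tovmir is earned (Rule 6).
With Eldbel and Tovmir, Zinqor is earned (Rule 5).
Galfal would need Xantal, Zinqor, and Jorwyn (Rule 1), but Xantal is never earned.
Dorrho: reached.
Zinqor: reached.
Xantal would need Galfal and Jorwyn (Rule 7), but Galfal is never earned.
Reached: Dorrho and Zinqor — 2 of the 4.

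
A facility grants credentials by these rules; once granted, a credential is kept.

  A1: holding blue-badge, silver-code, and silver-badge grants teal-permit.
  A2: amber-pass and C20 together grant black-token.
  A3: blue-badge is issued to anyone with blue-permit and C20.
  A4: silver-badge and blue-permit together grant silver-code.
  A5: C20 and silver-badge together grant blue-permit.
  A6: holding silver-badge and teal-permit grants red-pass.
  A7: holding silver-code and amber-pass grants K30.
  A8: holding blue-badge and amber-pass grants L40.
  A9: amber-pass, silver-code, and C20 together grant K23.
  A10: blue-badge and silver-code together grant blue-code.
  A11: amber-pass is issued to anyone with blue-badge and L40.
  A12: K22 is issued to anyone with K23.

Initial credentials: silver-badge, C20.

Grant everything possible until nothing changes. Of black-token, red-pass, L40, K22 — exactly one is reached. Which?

Holding C20 and silver-badge grants blue-permit (A5).
Holding silver-badge and blue-permit grants silver-code (A4).
Holding blue-permit and C20 grants blue-badge (A3).
Holding blue-badge, silver-code, and silver-badge grants teal-permit (A1).
Holding silver-badge and teal-permit grants red-pass (A6).
black-token would need amber-pass and C20 (A2), but amber-pass is never granted. K22 would need K23 (A12), but K23 is never granted. L40 would need blue-badge and amber-pass (A8), but amber-pass is never granted.

red-pass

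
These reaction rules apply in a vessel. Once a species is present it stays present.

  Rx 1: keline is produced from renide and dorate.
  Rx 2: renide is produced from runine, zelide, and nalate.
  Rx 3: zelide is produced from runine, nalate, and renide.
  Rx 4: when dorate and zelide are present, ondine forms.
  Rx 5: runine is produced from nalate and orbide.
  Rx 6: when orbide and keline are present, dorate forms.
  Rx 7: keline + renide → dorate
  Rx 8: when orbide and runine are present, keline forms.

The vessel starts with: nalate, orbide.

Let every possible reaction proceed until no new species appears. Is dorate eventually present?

nalate and orbide present → runine forms (Rx 5).
orbide and runine present → keline forms (Rx 8).
orbide and keline present → dorate forms (Rx 6).

Yes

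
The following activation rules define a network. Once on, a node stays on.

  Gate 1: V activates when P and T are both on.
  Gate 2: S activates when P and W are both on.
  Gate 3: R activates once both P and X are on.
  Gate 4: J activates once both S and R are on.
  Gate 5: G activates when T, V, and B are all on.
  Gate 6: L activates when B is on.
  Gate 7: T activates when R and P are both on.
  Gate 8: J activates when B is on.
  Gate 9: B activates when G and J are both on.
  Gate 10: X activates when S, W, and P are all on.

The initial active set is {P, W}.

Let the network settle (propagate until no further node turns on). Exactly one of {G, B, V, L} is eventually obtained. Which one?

V

Gate 2: P and W on → S on.
Gate 10: S, W, and P on → X on.
P and X are on, so R activates (Gate 3).
Gate 7: R and P on → T on.
Gate 1: P and T on → V on.
G would need T, V, and B (Gate 5), but B never turns on. B would need G and J (Gate 9), but G never turns on. L would need B (Gate 6), but B never turns on.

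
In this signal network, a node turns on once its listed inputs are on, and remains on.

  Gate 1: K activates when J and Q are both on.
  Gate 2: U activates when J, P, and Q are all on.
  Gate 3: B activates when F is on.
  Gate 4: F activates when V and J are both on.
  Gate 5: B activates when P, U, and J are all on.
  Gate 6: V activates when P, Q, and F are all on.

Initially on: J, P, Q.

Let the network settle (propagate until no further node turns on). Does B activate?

Yes

Gate 2: J, P, and Q on → U on.
P, U, and J are on, so B activates (Gate 5).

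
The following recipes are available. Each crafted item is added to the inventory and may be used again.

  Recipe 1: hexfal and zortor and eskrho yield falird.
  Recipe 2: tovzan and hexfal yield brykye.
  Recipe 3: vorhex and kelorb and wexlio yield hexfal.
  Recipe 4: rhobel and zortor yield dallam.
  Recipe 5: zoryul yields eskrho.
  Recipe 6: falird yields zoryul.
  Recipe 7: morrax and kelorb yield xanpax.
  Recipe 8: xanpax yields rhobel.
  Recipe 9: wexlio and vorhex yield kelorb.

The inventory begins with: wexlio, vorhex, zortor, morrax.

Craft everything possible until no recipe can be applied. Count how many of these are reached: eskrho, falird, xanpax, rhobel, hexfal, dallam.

4

wexlio and vorhex → kelorb (Recipe 9).
Using Recipe 3, vorhex, kelorb, and wexlio make hexfal.
Using Recipe 7, morrax and kelorb make xanpax.
Using Recipe 8, xanpax makes rhobel.
rhobel and zortor → dallam (Recipe 4).
eskrho would need zoryul (Recipe 5), but zoryul is never obtained.
falird would need hexfal, zortor, and eskrho (Recipe 1), but eskrho is never obtained.
xanpax: reached.
rhobel: reached.
hexfal: reached.
dallam: reached.
Reached: xanpax, rhobel, hexfal, and dallam — 4 of the 6.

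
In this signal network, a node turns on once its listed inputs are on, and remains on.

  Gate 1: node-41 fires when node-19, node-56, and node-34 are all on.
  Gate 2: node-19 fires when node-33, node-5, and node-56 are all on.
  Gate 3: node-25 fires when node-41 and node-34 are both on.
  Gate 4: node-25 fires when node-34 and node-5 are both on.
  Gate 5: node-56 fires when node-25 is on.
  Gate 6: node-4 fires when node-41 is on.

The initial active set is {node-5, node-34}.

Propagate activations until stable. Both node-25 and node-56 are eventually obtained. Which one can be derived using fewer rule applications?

node-25

node-25: node-34 and node-5 are on, so node-25 fires (Gate 4). [1 rule application]
node-56: node-34 and node-5 are on, so node-25 fires (Gate 4). node-25 is on, so node-56 fires (Gate 5). [2 rule applications]
node-25 needs fewer.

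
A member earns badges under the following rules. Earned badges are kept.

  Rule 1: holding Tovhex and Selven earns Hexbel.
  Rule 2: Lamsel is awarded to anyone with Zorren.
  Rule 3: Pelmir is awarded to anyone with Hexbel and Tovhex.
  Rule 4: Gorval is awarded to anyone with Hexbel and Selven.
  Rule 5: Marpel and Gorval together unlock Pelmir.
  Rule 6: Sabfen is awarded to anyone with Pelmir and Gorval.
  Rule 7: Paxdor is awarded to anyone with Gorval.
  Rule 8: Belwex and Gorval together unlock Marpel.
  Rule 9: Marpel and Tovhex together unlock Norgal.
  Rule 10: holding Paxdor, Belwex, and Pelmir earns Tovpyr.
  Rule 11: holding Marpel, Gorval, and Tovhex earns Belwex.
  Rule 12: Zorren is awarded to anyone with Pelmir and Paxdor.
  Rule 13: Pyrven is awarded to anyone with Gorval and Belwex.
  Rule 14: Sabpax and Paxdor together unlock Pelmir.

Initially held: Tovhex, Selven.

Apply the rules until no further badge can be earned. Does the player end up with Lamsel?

Yes

With Tovhex and Selven, Hexbel is earned (Rule 1).
With Hexbel and Selven, Gorval is earned (Rule 4).
With Hexbel and Tovhex, Pelmir is earned (Rule 3).
With Gorval, Paxdor is earned (Rule 7).
With Pelmir and Paxdor, Zorren is earned (Rule 12).
With Zorren, Lamsel is earned (Rule 2).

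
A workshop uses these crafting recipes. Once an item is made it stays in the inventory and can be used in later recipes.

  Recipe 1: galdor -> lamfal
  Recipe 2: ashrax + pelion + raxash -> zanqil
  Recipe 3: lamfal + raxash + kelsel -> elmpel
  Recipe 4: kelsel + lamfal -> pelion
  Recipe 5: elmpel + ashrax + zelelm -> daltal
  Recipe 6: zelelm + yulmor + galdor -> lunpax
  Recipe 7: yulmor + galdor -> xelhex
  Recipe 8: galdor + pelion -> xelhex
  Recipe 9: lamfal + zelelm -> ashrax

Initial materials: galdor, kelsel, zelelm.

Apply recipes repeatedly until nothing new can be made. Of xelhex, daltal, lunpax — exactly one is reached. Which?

Using Recipe 1, galdor makes lamfal.
kelsel + lamfal -> pelion (Recipe 4).
galdor + pelion -> xelhex (Recipe 8).
daltal would need elmpel, ashrax, and zelelm (Recipe 5), but elmpel is never obtained. lunpax would need zelelm, yulmor, and galdor (Recipe 6), but yulmor is never obtained.

xelhex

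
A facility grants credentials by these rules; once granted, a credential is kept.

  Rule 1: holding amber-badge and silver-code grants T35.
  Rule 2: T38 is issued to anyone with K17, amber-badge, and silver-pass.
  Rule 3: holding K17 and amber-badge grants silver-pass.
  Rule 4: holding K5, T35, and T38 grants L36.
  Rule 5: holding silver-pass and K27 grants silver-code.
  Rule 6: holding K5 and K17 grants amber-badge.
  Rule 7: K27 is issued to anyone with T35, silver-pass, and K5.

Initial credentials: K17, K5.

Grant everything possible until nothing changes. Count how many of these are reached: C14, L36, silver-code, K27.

0

No rule produces C14, and it is not given.
L36 would need K5, T35, and T38 (Rule 4), but T35 is never granted.
silver-code would need silver-pass and K27 (Rule 5), but K27 is never granted.
K27 would need T35, silver-pass, and K5 (Rule 7), but T35 is never granted.
None of the 4 are reached.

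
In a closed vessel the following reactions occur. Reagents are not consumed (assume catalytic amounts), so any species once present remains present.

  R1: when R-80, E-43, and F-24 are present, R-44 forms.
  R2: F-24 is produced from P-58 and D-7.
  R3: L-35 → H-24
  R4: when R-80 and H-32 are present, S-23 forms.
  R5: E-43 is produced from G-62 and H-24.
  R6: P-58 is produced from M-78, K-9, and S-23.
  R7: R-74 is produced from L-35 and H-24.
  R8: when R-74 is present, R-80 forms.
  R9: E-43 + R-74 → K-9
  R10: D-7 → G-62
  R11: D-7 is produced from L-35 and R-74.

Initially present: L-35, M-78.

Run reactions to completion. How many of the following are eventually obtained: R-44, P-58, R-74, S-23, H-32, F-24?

1

L-35 present → H-24 forms (R3).
L-35 and H-24 present → R-74 forms (R7).
R-44 would need R-80, E-43, and F-24 (R1), but F-24 never forms.
P-58 would need M-78, K-9, and S-23 (R6), but S-23 never forms.
R-74: reached.
S-23 would need R-80 and H-32 (R4), but H-32 never forms.
No rule produces H-32, and it is not given.
F-24 would need P-58 and D-7 (R2), but P-58 never forms.
Reached: R-74 — 1 of the 6.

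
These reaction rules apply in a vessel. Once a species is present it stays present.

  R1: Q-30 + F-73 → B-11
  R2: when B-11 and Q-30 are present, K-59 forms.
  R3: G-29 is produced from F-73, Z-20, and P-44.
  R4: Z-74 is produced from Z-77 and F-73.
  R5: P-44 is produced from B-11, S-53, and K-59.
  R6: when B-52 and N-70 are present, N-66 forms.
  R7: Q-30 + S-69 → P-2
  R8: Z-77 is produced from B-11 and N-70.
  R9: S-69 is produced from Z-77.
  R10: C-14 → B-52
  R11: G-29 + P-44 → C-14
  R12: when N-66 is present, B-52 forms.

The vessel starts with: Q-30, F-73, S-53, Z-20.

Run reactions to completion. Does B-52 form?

Yes

Q-30 and F-73 present → B-11 forms (R1).
B-11 and Q-30 present → K-59 forms (R2).
B-11, S-53, and K-59 present → P-44 forms (R5).
F-73, Z-20, and P-44 present → G-29 forms (R3).
G-29 and P-44 present → C-14 forms (R11).
C-14 present → B-52 forms (R10).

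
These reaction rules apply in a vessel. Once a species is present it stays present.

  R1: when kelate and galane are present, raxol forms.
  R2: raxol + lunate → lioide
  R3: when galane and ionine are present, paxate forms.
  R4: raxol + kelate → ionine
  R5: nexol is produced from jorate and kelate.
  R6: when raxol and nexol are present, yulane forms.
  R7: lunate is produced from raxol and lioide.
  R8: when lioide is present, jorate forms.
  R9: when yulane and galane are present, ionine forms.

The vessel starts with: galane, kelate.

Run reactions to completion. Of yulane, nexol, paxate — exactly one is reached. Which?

kelate and galane present → raxol forms (R1).
raxol and kelate present → ionine forms (R4).
galane and ionine present → paxate forms (R3).
yulane would need raxol and nexol (R6), but nexol never forms. nexol would need jorate and kelate (R5), but jorate never forms.

paxate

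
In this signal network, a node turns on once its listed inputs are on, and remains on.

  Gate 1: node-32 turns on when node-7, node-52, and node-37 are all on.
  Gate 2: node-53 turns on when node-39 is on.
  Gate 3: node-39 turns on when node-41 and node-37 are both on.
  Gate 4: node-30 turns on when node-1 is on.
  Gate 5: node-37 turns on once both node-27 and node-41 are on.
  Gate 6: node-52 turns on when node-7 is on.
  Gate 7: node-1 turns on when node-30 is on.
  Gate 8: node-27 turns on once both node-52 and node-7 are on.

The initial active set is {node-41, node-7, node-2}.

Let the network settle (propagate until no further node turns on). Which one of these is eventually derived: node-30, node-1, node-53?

node-53

Gate 6: node-7 on → node-52 on.
node-52 and node-7 are on, so node-27 turns on (Gate 8).
node-27 and node-41 are on, so node-37 turns on (Gate 5).
node-41 and node-37 are on, so node-39 turns on (Gate 3).
Gate 2: node-39 on → node-53 on.
node-30 would need node-1 (Gate 4), but node-1 never turns on. node-1 would need node-30 (Gate 7), but node-30 never turns on.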